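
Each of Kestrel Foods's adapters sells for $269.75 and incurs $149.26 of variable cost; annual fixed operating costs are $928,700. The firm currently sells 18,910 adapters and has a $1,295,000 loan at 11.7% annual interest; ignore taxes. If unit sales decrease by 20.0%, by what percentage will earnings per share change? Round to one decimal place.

Total contribution margin = 18,910 × $120.49 = $2,278,465.90.
Operating income = contribution − fixed costs = $2,278,465.90 − $928,700 = $1,349,765.90.
After interest of $151,515.00, pre-tax earnings = $1,198,250.90.
Degree of combined leverage = contribution ÷ (EBIT − I) = $2,278,465.90 ÷ $1,198,250.90 = 1.9015.
EPS therefore changes by 1.9015 × (-20.0%) = -38.0%.

-38.0%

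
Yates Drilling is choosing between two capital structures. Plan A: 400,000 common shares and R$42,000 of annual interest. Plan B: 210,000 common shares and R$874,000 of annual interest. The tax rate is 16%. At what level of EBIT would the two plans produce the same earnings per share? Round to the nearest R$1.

R$1,793,579

At indifference, (EBIT − 42,000)(1 − t)/400,000 = (EBIT − 874,000)(1 − t)/210,000.
The (1 − t) factor cancels: (EBIT − 42,000) × 210,000 = (EBIT − 874,000) × 400,000.
EBIT × (400,000 − 210,000) = 874,000 × 400,000 − 42,000 × 210,000 = 340,780,000,000, so EBIT = 340,780,000,000 ÷ 190,000 = 1,793,578.95.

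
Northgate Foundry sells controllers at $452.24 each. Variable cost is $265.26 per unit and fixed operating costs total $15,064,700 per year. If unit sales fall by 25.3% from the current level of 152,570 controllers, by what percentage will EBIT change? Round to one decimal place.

-53.6%

Total contribution margin = 152,570 × $186.98 = $28,527,538.60.
Subtracting fixed costs: EBIT = $28,527,538.60 − $15,064,700 = $13,462,838.60.
DOL = contribution ÷ EBIT = $28,527,538.60 ÷ $13,462,838.60 = 2.1190.
Operating income changes by 2.1190 × -25.3% = -53.6%.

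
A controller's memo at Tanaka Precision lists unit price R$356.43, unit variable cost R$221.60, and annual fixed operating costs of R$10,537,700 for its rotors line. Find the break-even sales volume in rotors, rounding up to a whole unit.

78,156 rotors

Each unit contributes R$356.43 − R$221.60 = R$134.83.
Break-even Q = R$10,537,700 / R$134.83 = 78,155.46 → 78,156 rotors.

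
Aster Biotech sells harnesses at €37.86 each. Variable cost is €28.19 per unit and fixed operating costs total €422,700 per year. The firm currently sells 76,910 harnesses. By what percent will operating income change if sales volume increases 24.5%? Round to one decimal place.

Contribution at this volume is 76,910 × €9.67 = €743,719.70.
Subtracting fixed costs: EBIT = €743,719.70 − €422,700 = €321,019.70.
So DOL = total CM / EBIT = €743,719.70 / €321,019.70 = 2.3167.
So EBIT moves 2.3167 × (+24.5%) = +56.8%.

+56.8%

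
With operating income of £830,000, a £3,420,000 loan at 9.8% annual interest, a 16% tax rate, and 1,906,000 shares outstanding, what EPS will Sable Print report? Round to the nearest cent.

Interest = £335,160.00, so EBT = £830,000 − £335,160.00 = £494,840.00.
After tax at 16%: net income = £494,840.00 × 0.84 = £415,665.60.
EPS = £415,665.60 ÷ 1,906,000 = £0.22.

£0.22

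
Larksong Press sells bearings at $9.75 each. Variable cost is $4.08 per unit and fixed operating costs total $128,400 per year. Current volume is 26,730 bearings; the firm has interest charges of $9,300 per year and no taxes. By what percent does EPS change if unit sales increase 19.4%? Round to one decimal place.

+212.2%

Contribution at this volume is 26,730 × $5.67 = $151,559.10.
EBIT = $151,559.10 − $128,400 = $23,159.10.
After interest of $9,300.00, pre-tax earnings = $13,859.10.
DCL = total CM / (EBIT − I) = $151,559.10 / $13,859.10 = 10.9357.
%ΔEPS = DCL × %ΔSales = 10.9357 × +19.4% = +212.2%.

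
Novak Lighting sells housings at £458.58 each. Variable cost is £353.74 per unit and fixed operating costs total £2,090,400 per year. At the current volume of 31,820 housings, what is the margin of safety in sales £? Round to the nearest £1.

Each unit contributes £458.58 − £353.74 = £104.84. Break-even units = £2,090,400 ÷ £104.84 = 19,938.95; break-even revenue = 19,938.95 × £458.58 = £9,143,605.80.
Actual sales revenue = 31,820 × £458.58 = £14,592,015.60.
Margin of safety = £14,592,015.60 − £9,143,605.80 = £5,448,410.

£5,448,410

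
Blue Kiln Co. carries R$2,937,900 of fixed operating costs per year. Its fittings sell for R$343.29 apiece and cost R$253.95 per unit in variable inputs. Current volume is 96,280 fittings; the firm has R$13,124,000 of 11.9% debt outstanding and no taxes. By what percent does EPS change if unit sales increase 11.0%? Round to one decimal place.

At 96,280 units, contribution = 96,280 × R$89.34 = R$8,601,655.20.
Operating income = contribution − fixed costs = R$8,601,655.20 − R$2,937,900 = R$5,663,755.20.
Interest = R$1,561,756.00, so EBIT − I = R$4,101,999.20.
DCL = total CM / (EBIT − I) = R$8,601,655.20 / R$4,101,999.20 = 2.0969.
%ΔEPS = DCL × %ΔSales = 2.0969 × +11.0% = +23.1%.

+23.1%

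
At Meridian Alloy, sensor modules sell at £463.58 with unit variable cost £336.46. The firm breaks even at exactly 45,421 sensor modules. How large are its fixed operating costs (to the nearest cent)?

£5,773,917.52

Unit CM = price − variable cost = £463.58 − £336.46 = £127.12.
Fixed costs = break-even units × CM = 45,421 × £127.12 = £5,773,917.52.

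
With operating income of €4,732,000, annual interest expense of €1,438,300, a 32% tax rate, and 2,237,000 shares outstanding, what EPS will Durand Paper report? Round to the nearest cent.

€1.00

Interest = €1,438,300.00, so EBT = €4,732,000 − €1,438,300.00 = €3,293,700.00.
Net income = €3,293,700.00 × (1 − 0.32) = €2,239,716.00.
EPS = €2,239,716.00 ÷ 2,237,000 = €1.00.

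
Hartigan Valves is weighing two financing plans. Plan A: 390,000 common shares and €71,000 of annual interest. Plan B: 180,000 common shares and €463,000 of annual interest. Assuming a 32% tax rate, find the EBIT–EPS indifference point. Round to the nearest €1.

€799,000

Set EPS_A = EPS_B: (EBIT − €71,000)(1 − 0.32) ÷ 390,000 = (EBIT − €463,000)(1 − 0.32) ÷ 180,000.
Cancelling (1 − t) and cross-multiplying: 180,000·(EBIT − 71,000) = 390,000·(EBIT − 463,000).
Solving, EBIT = (463,000·390,000 − 71,000·180,000) / (390,000 − 180,000) = 167,790,000,000 / 210,000 = 799,000.00.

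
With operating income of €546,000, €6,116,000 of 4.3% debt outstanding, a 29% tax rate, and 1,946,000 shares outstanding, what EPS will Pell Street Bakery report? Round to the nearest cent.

€0.10

Interest = €262,988.00, so EBT = €546,000 − €262,988.00 = €283,012.00.
After tax at 29%: net income = €283,012.00 × 0.71 = €200,938.52.
EPS = €200,938.52 ÷ 1,946,000 = €0.10.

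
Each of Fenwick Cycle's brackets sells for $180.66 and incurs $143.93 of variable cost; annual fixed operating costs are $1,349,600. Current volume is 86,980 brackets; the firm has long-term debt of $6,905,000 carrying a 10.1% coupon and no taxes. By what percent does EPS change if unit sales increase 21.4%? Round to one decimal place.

At 86,980 units, contribution = 86,980 × $36.73 = $3,194,775.40.
Subtracting fixed costs: EBIT = $3,194,775.40 − $1,349,600 = $1,845,175.40.
After interest of $697,405.00, pre-tax earnings = $1,147,770.40.
DCL = total CM / (EBIT − I) = $3,194,775.40 / $1,147,770.40 = 2.7835.
%ΔEPS = DCL × %ΔSales = 2.7835 × +21.4% = +59.6%.

+59.6%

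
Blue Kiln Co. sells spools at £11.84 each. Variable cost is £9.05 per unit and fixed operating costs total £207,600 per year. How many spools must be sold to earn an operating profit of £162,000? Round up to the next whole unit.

132,474 spools

Contribution margin per unit = £11.84 − £9.05 = £2.79.
Required volume = (fixed costs + target profit) ÷ CM = (£207,600 + £162,000) ÷ £2.79 = 132,473.12, so 132,474 spools.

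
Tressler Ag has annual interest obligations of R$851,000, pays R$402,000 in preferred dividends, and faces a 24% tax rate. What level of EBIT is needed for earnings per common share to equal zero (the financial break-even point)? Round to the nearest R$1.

R$1,379,947

Grossing the preferred dividend up to pre-tax terms: R$402,000 / (1 − 0.24) = R$528,947.37.
Financial break-even EBIT = interest + D_p ÷ (1 − t) = R$851,000 + R$528,947.37 = R$1,379,947.37.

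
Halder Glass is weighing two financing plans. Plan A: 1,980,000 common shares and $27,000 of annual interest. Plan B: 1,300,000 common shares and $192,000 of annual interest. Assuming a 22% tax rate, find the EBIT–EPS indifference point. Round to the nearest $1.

Set EPS_A = EPS_B: (EBIT − $27,000)(1 − 0.22) ÷ 1,980,000 = (EBIT − $192,000)(1 − 0.22) ÷ 1,300,000.
The (1 − t) factor cancels: (EBIT − 27,000) × 1,300,000 = (EBIT − 192,000) × 1,980,000.
Solving, EBIT = (192,000·1,980,000 − 27,000·1,300,000) / (1,980,000 − 1,300,000) = 345,060,000,000 / 680,000 = 507,441.18.

$507,441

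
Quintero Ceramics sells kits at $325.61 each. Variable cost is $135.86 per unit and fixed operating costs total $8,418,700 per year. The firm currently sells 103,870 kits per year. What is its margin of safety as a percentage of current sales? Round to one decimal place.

57.3%

Contribution margin per unit = $325.61 − $135.86 = $189.75. Break-even units = $8,418,700 ÷ $189.75 = 44,367.33; break-even revenue = 44,367.33 × $325.61 = $14,446,444.83.
Actual sales revenue = 103,870 × $325.61 = $33,821,110.70.
Margin of safety = ($33,821,110.70 − $14,446,444.83) ÷ $33,821,110.70 = 57.3%.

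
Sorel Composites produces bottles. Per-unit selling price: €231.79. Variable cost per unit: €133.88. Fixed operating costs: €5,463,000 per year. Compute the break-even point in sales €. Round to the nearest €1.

€12,932,987

CM per unit = €231.79 − €133.88 = €97.91; CM ratio = €97.91 / €231.79 = 0.4224.
Break-even revenue = fixed costs × price ÷ CM = €5,463,000 × €231.79 ÷ €97.91 = €12,932,987.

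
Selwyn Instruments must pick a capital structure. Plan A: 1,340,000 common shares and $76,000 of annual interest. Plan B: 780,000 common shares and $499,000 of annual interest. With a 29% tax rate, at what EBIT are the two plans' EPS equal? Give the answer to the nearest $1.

$1,088,179

At indifference, (EBIT − 76,000)(1 − t)/1,340,000 = (EBIT − 499,000)(1 − t)/780,000.
Cancelling (1 − t) and cross-multiplying: 780,000·(EBIT − 76,000) = 1,340,000·(EBIT − 499,000).
EBIT × (1,340,000 − 780,000) = 499,000 × 1,340,000 − 76,000 × 780,000 = 609,380,000,000, so EBIT = 609,380,000,000 ÷ 560,000 = 1,088,178.57.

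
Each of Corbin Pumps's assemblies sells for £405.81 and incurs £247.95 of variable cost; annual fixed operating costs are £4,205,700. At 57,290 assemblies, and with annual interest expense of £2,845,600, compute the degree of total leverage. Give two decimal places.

4.54

Total contribution margin = 57,290 × £157.86 = £9,043,799.40.
Operating income = contribution − fixed costs = £9,043,799.40 − £4,205,700 = £4,838,099.40. Interest = £2,845,600.00, so EBIT − I = £1,992,499.40.
DCL = contribution ÷ (EBIT − I) = £9,043,799.40 ÷ £1,992,499.40 = 4.5389.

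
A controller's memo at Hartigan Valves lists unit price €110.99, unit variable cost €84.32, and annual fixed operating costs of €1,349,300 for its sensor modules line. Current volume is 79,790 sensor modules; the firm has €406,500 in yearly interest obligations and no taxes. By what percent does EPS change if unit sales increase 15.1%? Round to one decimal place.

Contribution at this volume is 79,790 × €26.67 = €2,127,999.30.
Subtracting fixed costs: EBIT = €2,127,999.30 − €1,349,300 = €778,699.30.
Interest = €406,500.00, so EBIT − I = €372,199.30.
Degree of combined leverage = contribution ÷ (EBIT − I) = €2,127,999.30 ÷ €372,199.30 = 5.7174.
%ΔEPS = DCL × %ΔSales = 5.7174 × +15.1% = +86.3%.

+86.3%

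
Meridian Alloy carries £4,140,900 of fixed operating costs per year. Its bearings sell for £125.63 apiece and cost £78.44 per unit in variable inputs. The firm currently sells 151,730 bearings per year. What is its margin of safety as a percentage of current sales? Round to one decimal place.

Unit CM = price − variable cost = £125.63 − £78.44 = £47.19. Break-even units = £4,140,900 ÷ £47.19 = 87,749.52; break-even revenue = 87,749.52 × £125.63 = £11,023,972.60.
Current sales = 151,730 × £125.63 = £19,061,839.90.
Margin of safety = (£19,061,839.90 − £11,023,972.60) ÷ £19,061,839.90 = 42.2%.

42.2%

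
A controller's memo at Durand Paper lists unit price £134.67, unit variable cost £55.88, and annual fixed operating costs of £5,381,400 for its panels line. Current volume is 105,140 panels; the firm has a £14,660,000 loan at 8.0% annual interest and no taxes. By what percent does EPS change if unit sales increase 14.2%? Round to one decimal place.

+68.0%

At 105,140 units, contribution = 105,140 × £78.79 = £8,283,980.60.
EBIT = £8,283,980.60 − £5,381,400 = £2,902,580.60.
Interest = £1,172,800.00, so EBIT − I = £1,729,780.60.
DCL = total CM / (EBIT − I) = £8,283,980.60 / £1,729,780.60 = 4.7890.
%ΔEPS = DCL × %ΔSales = 4.7890 × +14.2% = +68.0%.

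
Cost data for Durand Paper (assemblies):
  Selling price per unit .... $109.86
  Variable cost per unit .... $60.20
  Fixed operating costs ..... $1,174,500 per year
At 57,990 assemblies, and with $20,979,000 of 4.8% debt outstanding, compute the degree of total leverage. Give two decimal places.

4.12

Contribution at this volume is 57,990 × $49.66 = $2,879,783.40.
EBIT = $2,879,783.40 − $1,174,500 = $1,705,283.40. Interest = $1,006,992.00, so EBIT − I = $698,291.40.
DCL = contribution ÷ (EBIT − I) = $2,879,783.40 ÷ $698,291.40 = 4.1240.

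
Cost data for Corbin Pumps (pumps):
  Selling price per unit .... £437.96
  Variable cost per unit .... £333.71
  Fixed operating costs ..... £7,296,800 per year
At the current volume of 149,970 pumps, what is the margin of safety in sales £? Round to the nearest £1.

Unit CM = price − variable cost = £437.96 − £333.71 = £104.25. Break-even units = £7,296,800 ÷ £104.25 = 69,993.29; break-even revenue = 69,993.29 × £437.96 = £30,654,259.26.
Actual sales revenue = 149,970 × £437.96 = £65,680,861.20.
Margin of safety = £65,680,861.20 − £30,654,259.26 = £35,026,602.

£35,026,602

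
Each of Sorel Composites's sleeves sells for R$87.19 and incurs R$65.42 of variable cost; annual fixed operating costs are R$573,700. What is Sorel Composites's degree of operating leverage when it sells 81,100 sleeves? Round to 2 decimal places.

Total contribution margin = 81,100 × R$21.77 = R$1,765,547.00.
Operating income = contribution − fixed costs = R$1,765,547.00 − R$573,700 = R$1,191,847.00.
Degree of operating leverage = R$1,765,547.00 / R$1,191,847.00 = 1.4814.

1.48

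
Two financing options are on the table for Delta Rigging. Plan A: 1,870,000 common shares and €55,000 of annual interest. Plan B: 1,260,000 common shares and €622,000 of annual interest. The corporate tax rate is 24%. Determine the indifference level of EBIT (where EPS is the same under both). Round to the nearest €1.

€1,793,180

Set EPS_A = EPS_B: (EBIT − €55,000)(1 − 0.24) ÷ 1,870,000 = (EBIT − €622,000)(1 − 0.24) ÷ 1,260,000.
The (1 − t) factor cancels: (EBIT − 55,000) × 1,260,000 = (EBIT − 622,000) × 1,870,000.
EBIT × (1,870,000 − 1,260,000) = 622,000 × 1,870,000 − 55,000 × 1,260,000 = 1,093,840,000,000, so EBIT = 1,093,840,000,000 ÷ 610,000 = 1,793,180.33.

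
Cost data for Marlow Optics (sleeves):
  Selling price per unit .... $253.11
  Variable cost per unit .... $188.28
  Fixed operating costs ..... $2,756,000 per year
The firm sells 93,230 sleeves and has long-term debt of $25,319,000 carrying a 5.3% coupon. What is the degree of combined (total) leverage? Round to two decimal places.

Contribution at this volume is 93,230 × $64.83 = $6,044,100.90.
Subtracting fixed costs: EBIT = $6,044,100.90 − $2,756,000 = $3,288,100.90. Interest = $1,341,907.00, so EBIT − I = $1,946,193.90.
DCL = contribution ÷ (EBIT − I) = $6,044,100.90 ÷ $1,946,193.90 = 3.1056.

3.11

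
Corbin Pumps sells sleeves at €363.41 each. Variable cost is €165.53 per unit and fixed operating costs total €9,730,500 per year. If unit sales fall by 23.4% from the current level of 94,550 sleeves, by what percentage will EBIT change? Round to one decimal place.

Contribution at this volume is 94,550 × €197.88 = €18,709,554.00.
Operating income = contribution − fixed costs = €18,709,554.00 − €9,730,500 = €8,979,054.00.
So DOL = total CM / EBIT = €18,709,554.00 / €8,979,054.00 = 2.0837.
So EBIT moves 2.0837 × (-23.4%) = -48.8%.

-48.8%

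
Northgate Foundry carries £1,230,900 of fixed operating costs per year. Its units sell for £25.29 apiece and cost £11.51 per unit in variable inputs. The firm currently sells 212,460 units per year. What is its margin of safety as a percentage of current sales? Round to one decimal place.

58.0%

Unit CM = price − variable cost = £25.29 − £11.51 = £13.78. Break-even units = £1,230,900 ÷ £13.78 = 89,325.11; break-even revenue = 89,325.11 × £25.29 = £2,259,032.00.
Actual sales revenue = 212,460 × £25.29 = £5,373,113.40.
Margin of safety = (£5,373,113.40 − £2,259,032.00) ÷ £5,373,113.40 = 58.0%.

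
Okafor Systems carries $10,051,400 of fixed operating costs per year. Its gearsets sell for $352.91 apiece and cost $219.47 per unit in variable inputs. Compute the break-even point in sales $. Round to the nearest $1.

Contribution margin per unit = $352.91 − $219.47 = $133.44, a CM ratio of $133.44 ÷ $352.91 = 0.3781.
Break-even sales = FC ÷ CM ratio = $10,051,400 × $352.91 / $133.44 = $26,583,030.

$26,583,030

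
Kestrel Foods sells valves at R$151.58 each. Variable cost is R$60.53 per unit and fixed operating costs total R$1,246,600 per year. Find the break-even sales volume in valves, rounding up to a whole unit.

13,692 valves

Unit CM = price − variable cost = R$151.58 − R$60.53 = R$91.05.
Units to break even: R$1,246,600 ÷ R$91.05 = 13,691.38, rounded up to 13,692.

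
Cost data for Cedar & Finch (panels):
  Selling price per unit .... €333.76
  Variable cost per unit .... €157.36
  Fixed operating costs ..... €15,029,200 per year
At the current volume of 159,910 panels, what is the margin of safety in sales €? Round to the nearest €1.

€24,935,361

Each unit contributes €333.76 − €157.36 = €176.40. Break-even units = €15,029,200 ÷ €176.40 = 85,199.55; break-even revenue = 85,199.55 × €333.76 = €28,436,200.63.
Current sales = 159,910 × €333.76 = €53,371,561.60.
Margin of safety = €53,371,561.60 − €28,436,200.63 = €24,935,361.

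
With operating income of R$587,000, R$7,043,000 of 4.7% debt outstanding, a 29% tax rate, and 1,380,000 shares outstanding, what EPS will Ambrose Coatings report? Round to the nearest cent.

Pre-tax income = R$587,000 − R$331,021.00 = R$255,979.00.
Net income = R$255,979.00 × (1 − 0.29) = R$181,745.09.
Per share: R$181,745.09 / 1,380,000 shares = R$0.13.

R$0.13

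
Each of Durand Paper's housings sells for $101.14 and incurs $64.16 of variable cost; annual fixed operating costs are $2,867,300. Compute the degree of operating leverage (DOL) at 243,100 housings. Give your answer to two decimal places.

Total contribution margin = 243,100 × $36.98 = $8,989,838.00.
EBIT = $8,989,838.00 − $2,867,300 = $6,122,538.00.
DOL = contribution ÷ EBIT = $8,989,838.00 ÷ $6,122,538.00 = 1.4683.

1.47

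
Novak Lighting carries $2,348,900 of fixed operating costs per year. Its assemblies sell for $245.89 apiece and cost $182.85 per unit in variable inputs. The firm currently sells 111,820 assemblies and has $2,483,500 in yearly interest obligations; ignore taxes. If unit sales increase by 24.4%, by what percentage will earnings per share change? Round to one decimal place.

+77.6%

Total contribution margin = 111,820 × $63.04 = $7,049,132.80.
Operating income = contribution − fixed costs = $7,049,132.80 − $2,348,900 = $4,700,232.80.
Interest = $2,483,500.00, so EBIT − I = $2,216,732.80.
DCL = total CM / (EBIT − I) = $7,049,132.80 / $2,216,732.80 = 3.1800.
EPS therefore changes by 3.1800 × (+24.4%) = +77.6%.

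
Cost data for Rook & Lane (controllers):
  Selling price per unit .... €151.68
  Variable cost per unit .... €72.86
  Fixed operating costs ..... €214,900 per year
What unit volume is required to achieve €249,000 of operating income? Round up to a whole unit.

5,886 controllers

Each unit contributes €151.68 − €72.86 = €78.82.
Need Q such that Q × €78.82 − €214,900 = €249,000, i.e. Q = €463,900 / €78.82 = 5,885.56 → 5,886.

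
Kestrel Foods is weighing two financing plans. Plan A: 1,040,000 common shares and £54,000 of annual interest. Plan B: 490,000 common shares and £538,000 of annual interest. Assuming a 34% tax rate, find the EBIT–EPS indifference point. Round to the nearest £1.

At indifference, (EBIT − 54,000)(1 − t)/1,040,000 = (EBIT − 538,000)(1 − t)/490,000.
The (1 − t) factor cancels: (EBIT − 54,000) × 490,000 = (EBIT − 538,000) × 1,040,000.
EBIT × (1,040,000 − 490,000) = 538,000 × 1,040,000 − 54,000 × 490,000 = 533,060,000,000, so EBIT = 533,060,000,000 ÷ 550,000 = 969,200.00.

£969,200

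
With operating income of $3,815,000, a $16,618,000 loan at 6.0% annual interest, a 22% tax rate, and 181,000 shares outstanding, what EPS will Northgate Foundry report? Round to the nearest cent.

Pre-tax income = $3,815,000 − $997,080.00 = $2,817,920.00.
Net income = $2,817,920.00 × (1 − 0.22) = $2,197,977.60.
Per share: $2,197,977.60 / 181,000 shares = $12.14.

$12.14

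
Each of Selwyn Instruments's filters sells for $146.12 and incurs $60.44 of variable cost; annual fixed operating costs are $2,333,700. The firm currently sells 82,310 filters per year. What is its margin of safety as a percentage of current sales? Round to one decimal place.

Each unit contributes $146.12 − $60.44 = $85.68. Break-even units = $2,333,700 ÷ $85.68 = 27,237.39; break-even revenue = 27,237.39 × $146.12 = $3,979,928.15.
Actual sales revenue = 82,310 × $146.12 = $12,027,137.20.
Margin of safety = ($12,027,137.20 − $3,979,928.15) ÷ $12,027,137.20 = 66.9%.

66.9%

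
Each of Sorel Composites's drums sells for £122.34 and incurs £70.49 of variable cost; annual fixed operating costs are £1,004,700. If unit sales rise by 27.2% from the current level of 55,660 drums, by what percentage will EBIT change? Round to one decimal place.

+41.7%

At 55,660 units, contribution = 55,660 × £51.85 = £2,885,971.00.
EBIT = £2,885,971.00 − £1,004,700 = £1,881,271.00.
So DOL = total CM / EBIT = £2,885,971.00 / £1,881,271.00 = 1.5341.
So EBIT moves 1.5341 × (+27.2%) = +41.7%.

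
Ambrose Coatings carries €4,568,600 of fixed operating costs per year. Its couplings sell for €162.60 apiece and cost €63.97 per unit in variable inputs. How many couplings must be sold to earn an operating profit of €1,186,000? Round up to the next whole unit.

Each unit contributes €162.60 − €63.97 = €98.63.
Required volume = (fixed costs + target profit) ÷ CM = (€4,568,600 + €1,186,000) ÷ €98.63 = 58,345.33, so 58,346 couplings.

58,346 couplings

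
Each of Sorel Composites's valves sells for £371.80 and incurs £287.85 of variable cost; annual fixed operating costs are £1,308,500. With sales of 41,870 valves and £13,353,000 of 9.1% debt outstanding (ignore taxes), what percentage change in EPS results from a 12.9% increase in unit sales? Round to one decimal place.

+45.7%

At 41,870 units, contribution = 41,870 × £83.95 = £3,514,986.50.
Subtracting fixed costs: EBIT = £3,514,986.50 − £1,308,500 = £2,206,486.50.
Interest = £1,215,123.00, so EBIT − I = £991,363.50.
Degree of combined leverage = contribution ÷ (EBIT − I) = £3,514,986.50 ÷ £991,363.50 = 3.5456.
%ΔEPS = DCL × %ΔSales = 3.5456 × +12.9% = +45.7%.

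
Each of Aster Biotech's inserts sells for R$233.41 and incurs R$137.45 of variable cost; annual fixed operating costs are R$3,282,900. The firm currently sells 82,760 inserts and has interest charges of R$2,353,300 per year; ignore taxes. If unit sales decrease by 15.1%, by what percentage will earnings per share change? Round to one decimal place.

At 82,760 units, contribution = 82,760 × R$95.96 = R$7,941,649.60.
Operating income = contribution − fixed costs = R$7,941,649.60 − R$3,282,900 = R$4,658,749.60.
After interest of R$2,353,300.00, pre-tax earnings = R$2,305,449.60.
DCL = total CM / (EBIT − I) = R$7,941,649.60 / R$2,305,449.60 = 3.4447.
EPS therefore changes by 3.4447 × (-15.1%) = -52.0%.

-52.0%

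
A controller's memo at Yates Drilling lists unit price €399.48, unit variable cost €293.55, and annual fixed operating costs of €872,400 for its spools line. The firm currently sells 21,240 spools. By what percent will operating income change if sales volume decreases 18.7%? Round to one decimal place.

Total contribution margin = 21,240 × €105.93 = €2,249,953.20.
Operating income = contribution − fixed costs = €2,249,953.20 − €872,400 = €1,377,553.20.
DOL = contribution ÷ EBIT = €2,249,953.20 ÷ €1,377,553.20 = 1.6333.
%ΔEBIT = DOL × %ΔSales = 1.6333 × -18.7% = -30.5%.

-30.5%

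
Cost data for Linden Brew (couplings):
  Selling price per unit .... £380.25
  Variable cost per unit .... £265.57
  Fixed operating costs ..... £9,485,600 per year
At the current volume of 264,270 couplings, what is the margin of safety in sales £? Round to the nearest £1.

£69,036,807

Contribution margin per unit = £380.25 − £265.57 = £114.68. Break-even units = £9,485,600 ÷ £114.68 = 82,713.64; break-even revenue = 82,713.64 × £380.25 = £31,451,860.83.
Actual sales revenue = 264,270 × £380.25 = £100,488,667.50.
Margin of safety = £100,488,667.50 − £31,451,860.83 = £69,036,807.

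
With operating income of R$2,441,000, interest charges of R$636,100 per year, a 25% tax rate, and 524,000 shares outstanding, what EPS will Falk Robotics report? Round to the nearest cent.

R$2.58

Pre-tax income = R$2,441,000 − R$636,100.00 = R$1,804,900.00.
After tax at 25%: net income = R$1,804,900.00 × 0.75 = R$1,353,675.00.
Per share: R$1,353,675.00 / 524,000 shares = R$2.58.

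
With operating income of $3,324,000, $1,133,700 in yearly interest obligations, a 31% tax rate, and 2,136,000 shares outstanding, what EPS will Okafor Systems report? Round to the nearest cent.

$0.71

Pre-tax income = $3,324,000 − $1,133,700.00 = $2,190,300.00.
Net income = $2,190,300.00 × (1 − 0.31) = $1,511,307.00.
Per share: $1,511,307.00 / 2,136,000 shares = $0.71.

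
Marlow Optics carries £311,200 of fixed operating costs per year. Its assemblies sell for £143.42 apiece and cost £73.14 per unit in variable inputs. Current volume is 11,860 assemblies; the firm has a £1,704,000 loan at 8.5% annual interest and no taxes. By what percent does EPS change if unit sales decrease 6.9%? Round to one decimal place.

-15.2%

Total contribution margin = 11,860 × £70.28 = £833,520.80.
EBIT = £833,520.80 − £311,200 = £522,320.80.
After interest of £144,840.00, pre-tax earnings = £377,480.80.
DCL = total CM / (EBIT − I) = £833,520.80 / £377,480.80 = 2.2081.
%ΔEPS = DCL × %ΔSales = 2.2081 × -6.9% = -15.2%.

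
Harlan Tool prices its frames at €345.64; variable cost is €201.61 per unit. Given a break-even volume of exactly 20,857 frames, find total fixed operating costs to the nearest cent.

€3,004,033.71

Contribution margin per unit = €345.64 − €201.61 = €144.03.
Fixed costs = break-even units × CM = 20,857 × €144.03 = €3,004,033.71.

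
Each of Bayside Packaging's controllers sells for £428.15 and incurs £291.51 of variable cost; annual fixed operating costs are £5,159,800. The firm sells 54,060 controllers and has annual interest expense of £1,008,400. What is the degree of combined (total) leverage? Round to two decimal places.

At 54,060 units, contribution = 54,060 × £136.64 = £7,386,758.40.
EBIT = £7,386,758.40 − £5,159,800 = £2,226,958.40. Interest = £1,008,400.00, so EBIT − I = £1,218,558.40.
DCL = contribution ÷ (EBIT − I) = £7,386,758.40 ÷ £1,218,558.40 = 6.0619.

6.06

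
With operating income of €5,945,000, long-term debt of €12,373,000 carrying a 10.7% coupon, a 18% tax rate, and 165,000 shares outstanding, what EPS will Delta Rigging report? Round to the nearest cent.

€22.97

Interest = €1,323,911.00, so EBT = €5,945,000 − €1,323,911.00 = €4,621,089.00.
Net income = €4,621,089.00 × (1 − 0.18) = €3,789,292.98.
EPS = €3,789,292.98 ÷ 165,000 = €22.97.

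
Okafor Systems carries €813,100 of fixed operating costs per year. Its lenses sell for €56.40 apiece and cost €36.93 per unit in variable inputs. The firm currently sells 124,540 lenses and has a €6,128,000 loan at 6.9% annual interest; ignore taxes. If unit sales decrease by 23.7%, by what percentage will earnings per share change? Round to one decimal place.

-48.3%

At 124,540 units, contribution = 124,540 × €19.47 = €2,424,793.80.
Operating income = contribution − fixed costs = €2,424,793.80 − €813,100 = €1,611,693.80.
After interest of €422,832.00, pre-tax earnings = €1,188,861.80.
Degree of combined leverage = contribution ÷ (EBIT − I) = €2,424,793.80 ÷ €1,188,861.80 = 2.0396.
EPS therefore changes by 2.0396 × (-23.7%) = -48.3%.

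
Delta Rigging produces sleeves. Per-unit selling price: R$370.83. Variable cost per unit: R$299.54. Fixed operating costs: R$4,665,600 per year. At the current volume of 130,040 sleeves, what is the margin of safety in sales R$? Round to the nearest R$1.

Unit CM = price − variable cost = R$370.83 − R$299.54 = R$71.29. Break-even units = R$4,665,600 ÷ R$71.29 = 65,445.36; break-even revenue = 65,445.36 × R$370.83 = R$24,269,104.33.
Actual sales revenue = 130,040 × R$370.83 = R$48,222,733.20.
Margin of safety = R$48,222,733.20 − R$24,269,104.33 = R$23,953,629.

R$23,953,629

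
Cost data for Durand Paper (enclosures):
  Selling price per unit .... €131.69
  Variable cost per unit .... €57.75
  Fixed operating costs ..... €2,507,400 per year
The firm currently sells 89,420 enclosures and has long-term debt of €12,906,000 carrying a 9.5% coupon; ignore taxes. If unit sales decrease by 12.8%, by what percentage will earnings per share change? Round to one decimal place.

At 89,420 units, contribution = 89,420 × €73.94 = €6,611,714.80.
EBIT = €6,611,714.80 − €2,507,400 = €4,104,314.80.
After interest of €1,226,070.00, pre-tax earnings = €2,878,244.80.
Degree of combined leverage = contribution ÷ (EBIT − I) = €6,611,714.80 ÷ €2,878,244.80 = 2.2971.
EPS therefore changes by 2.2971 × (-12.8%) = -29.4%.

-29.4%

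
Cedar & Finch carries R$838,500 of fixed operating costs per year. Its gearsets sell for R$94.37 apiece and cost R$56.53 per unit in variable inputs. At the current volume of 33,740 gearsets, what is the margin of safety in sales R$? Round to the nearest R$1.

R$1,092,890

Unit CM = price − variable cost = R$94.37 − R$56.53 = R$37.84. Break-even units = R$838,500 ÷ R$37.84 = 22,159.09; break-even revenue = 22,159.09 × R$94.37 = R$2,091,153.41.
Current sales = 33,740 × R$94.37 = R$3,184,043.80.
Margin of safety = R$3,184,043.80 − R$2,091,153.41 = R$1,092,890.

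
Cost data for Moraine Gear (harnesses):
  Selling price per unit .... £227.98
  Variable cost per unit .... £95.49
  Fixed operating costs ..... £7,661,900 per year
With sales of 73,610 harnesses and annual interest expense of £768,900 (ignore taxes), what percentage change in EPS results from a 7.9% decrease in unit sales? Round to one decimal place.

-58.3%

Total contribution margin = 73,610 × £132.49 = £9,752,588.90.
EBIT = £9,752,588.90 − £7,661,900 = £2,090,688.90.
Interest = £768,900.00, so EBIT − I = £1,321,788.90.
DCL = total CM / (EBIT − I) = £9,752,588.90 / £1,321,788.90 = 7.3783.
%ΔEPS = DCL × %ΔSales = 7.3783 × -7.9% = -58.3%.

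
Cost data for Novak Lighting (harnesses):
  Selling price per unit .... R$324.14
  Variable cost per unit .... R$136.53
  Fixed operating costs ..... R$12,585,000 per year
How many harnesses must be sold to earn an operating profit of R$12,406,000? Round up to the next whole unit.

133,208 harnesses

Contribution margin per unit = R$324.14 − R$136.53 = R$187.61.
Required volume = (fixed costs + target profit) ÷ CM = (R$12,585,000 + R$12,406,000) ÷ R$187.61 = 133,207.19, so 133,208 harnesses.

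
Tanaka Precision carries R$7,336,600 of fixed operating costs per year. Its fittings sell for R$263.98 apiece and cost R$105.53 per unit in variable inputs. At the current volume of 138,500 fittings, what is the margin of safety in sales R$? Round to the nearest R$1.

Unit CM = price − variable cost = R$263.98 − R$105.53 = R$158.45. Break-even units = R$7,336,600 ÷ R$158.45 = 46,302.30; break-even revenue = 46,302.30 × R$263.98 = R$12,222,882.10.
Current sales = 138,500 × R$263.98 = R$36,561,230.00.
Margin of safety = R$36,561,230.00 − R$12,222,882.10 = R$24,338,348.

R$24,338,348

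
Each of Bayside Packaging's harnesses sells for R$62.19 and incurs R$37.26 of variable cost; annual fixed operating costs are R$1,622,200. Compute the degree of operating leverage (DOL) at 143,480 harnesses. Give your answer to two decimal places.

Contribution at this volume is 143,480 × R$24.93 = R$3,576,956.40.
Operating income = contribution − fixed costs = R$3,576,956.40 − R$1,622,200 = R$1,954,756.40.
So DOL = total CM / EBIT = R$3,576,956.40 / R$1,954,756.40 = 1.8299.

1.83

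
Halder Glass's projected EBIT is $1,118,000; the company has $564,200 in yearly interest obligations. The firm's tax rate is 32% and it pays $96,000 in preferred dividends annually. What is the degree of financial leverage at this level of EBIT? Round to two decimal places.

Interest = $564,200.00.
Preferred dividends grossed up pre-tax: $96,000 / (1 − 0.32) = $141,176.47.
DFL = EBIT ÷ [EBIT − I − D_p/(1−t)] = $1,118,000 ÷ [$1,118,000 − $564,200.00 − $141,176.47] = $1,118,000 ÷ $412,623.53 = 2.7095.

2.71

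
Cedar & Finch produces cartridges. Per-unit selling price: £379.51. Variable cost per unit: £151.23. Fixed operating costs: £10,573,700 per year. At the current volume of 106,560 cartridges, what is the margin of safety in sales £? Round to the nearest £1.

£22,862,064

Unit CM = price − variable cost = £379.51 − £151.23 = £228.28. Break-even units = £10,573,700 ÷ £228.28 = 46,318.99; break-even revenue = 46,318.99 × £379.51 = £17,578,521.50.
Current sales = 106,560 × £379.51 = £40,440,585.60.
Margin of safety = £40,440,585.60 − £17,578,521.50 = £22,862,064.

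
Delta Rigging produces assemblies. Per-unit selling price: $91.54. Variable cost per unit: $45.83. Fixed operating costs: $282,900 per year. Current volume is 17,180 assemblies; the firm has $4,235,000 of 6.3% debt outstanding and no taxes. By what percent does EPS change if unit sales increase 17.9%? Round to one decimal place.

Contribution at this volume is 17,180 × $45.71 = $785,297.80.
Operating income = contribution − fixed costs = $785,297.80 − $282,900 = $502,397.80.
After interest of $266,805.00, pre-tax earnings = $235,592.80.
Degree of combined leverage = contribution ÷ (EBIT − I) = $785,297.80 ÷ $235,592.80 = 3.3333.
%ΔEPS = DCL × %ΔSales = 3.3333 × +17.9% = +59.7%.

+59.7%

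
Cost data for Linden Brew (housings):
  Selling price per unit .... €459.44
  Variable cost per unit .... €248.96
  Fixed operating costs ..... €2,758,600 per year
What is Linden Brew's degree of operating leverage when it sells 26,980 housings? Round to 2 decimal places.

1.94

Contribution at this volume is 26,980 × €210.48 = €5,678,750.40.
Operating income = contribution − fixed costs = €5,678,750.40 − €2,758,600 = €2,920,150.40.
So DOL = total CM / EBIT = €5,678,750.40 / €2,920,150.40 = 1.9447.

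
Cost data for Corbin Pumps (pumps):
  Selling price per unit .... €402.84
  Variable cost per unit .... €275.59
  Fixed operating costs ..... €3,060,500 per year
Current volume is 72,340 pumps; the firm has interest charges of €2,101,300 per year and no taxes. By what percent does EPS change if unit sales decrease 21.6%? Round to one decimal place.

-49.2%

At 72,340 units, contribution = 72,340 × €127.25 = €9,205,265.00.
Operating income = contribution − fixed costs = €9,205,265.00 − €3,060,500 = €6,144,765.00.
Interest = €2,101,300.00, so EBIT − I = €4,043,465.00.
DCL = total CM / (EBIT − I) = €9,205,265.00 / €4,043,465.00 = 2.2766.
%ΔEPS = DCL × %ΔSales = 2.2766 × -21.6% = -49.2%.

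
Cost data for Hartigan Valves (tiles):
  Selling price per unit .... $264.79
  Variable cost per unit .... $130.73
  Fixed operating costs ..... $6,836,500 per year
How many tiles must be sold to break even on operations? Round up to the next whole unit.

Each unit contributes $264.79 − $130.73 = $134.06.
Break-even Q = $6,836,500 / $134.06 = 50,995.82 → 50,996 tiles.

50,996 tiles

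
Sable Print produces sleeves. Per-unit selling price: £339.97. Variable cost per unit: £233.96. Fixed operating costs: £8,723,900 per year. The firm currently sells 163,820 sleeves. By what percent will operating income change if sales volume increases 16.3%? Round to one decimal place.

+32.8%

Total contribution margin = 163,820 × £106.01 = £17,366,558.20.
Subtracting fixed costs: EBIT = £17,366,558.20 − £8,723,900 = £8,642,658.20.
So DOL = total CM / EBIT = £17,366,558.20 / £8,642,658.20 = 2.0094.
So EBIT moves 2.0094 × (+16.3%) = +32.8%.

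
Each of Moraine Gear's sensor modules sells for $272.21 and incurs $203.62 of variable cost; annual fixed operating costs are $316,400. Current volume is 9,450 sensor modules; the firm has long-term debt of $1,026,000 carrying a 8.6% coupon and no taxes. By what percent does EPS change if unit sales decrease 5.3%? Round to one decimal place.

-14.1%

Total contribution margin = 9,450 × $68.59 = $648,175.50.
EBIT = $648,175.50 − $316,400 = $331,775.50.
After interest of $88,236.00, pre-tax earnings = $243,539.50.
DCL = total CM / (EBIT − I) = $648,175.50 / $243,539.50 = 2.6615.
%ΔEPS = DCL × %ΔSales = 2.6615 × -5.3% = -14.1%.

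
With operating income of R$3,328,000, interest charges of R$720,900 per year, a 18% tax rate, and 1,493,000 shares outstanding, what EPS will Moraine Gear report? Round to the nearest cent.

R$1.43

Pre-tax income = R$3,328,000 − R$720,900.00 = R$2,607,100.00.
After tax at 18%: net income = R$2,607,100.00 × 0.82 = R$2,137,822.00.
EPS = R$2,137,822.00 ÷ 1,493,000 = R$1.43.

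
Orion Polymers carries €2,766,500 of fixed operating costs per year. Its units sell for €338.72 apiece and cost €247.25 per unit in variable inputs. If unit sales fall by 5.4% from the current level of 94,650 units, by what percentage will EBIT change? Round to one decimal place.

Contribution at this volume is 94,650 × €91.47 = €8,657,635.50.
EBIT = €8,657,635.50 − €2,766,500 = €5,891,135.50.
So DOL = total CM / EBIT = €8,657,635.50 / €5,891,135.50 = 1.4696.
Operating income changes by 1.4696 × -5.4% = -7.9%.

-7.9%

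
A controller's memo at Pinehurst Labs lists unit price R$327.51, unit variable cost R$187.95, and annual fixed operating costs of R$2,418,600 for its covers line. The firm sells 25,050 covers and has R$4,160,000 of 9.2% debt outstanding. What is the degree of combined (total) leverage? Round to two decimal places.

5.03

Total contribution margin = 25,050 × R$139.56 = R$3,495,978.00.
Operating income = contribution − fixed costs = R$3,495,978.00 − R$2,418,600 = R$1,077,378.00. Interest = R$382,720.00, so EBIT − I = R$694,658.00.
DCL = contribution ÷ (EBIT − I) = R$3,495,978.00 ÷ R$694,658.00 = 5.0327.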